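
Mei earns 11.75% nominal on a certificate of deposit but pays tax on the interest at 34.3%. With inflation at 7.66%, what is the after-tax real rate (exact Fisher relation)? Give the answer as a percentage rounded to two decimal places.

0.06%

After-tax nominal return = 11.75% × (1 − 0.343) = 7.71975%.
1 + r = 1.0771975 / 1.07660 = 1.000555
After-tax real rate = 1.000555 − 1 → 0.06%.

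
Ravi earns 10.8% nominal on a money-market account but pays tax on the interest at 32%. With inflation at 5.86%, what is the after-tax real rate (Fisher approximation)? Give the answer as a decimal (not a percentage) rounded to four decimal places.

0.0148

After-tax nominal return = 10.8% × (1 − 0.32) = 7.3440%.
r ≈ 7.3440% − 5.86% → 0.0148.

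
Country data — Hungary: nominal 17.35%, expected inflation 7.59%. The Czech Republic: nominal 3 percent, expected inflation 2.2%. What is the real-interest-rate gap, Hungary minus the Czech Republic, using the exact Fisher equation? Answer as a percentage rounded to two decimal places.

8.29%

Hungary: (1 + 0.1735)/(1 + 0.0759) − 1 = 9.0715%
The Czech Republic: (1 + 0.0300)/(1 + 0.0220) − 1 = 0.7828%
Differential = 9.0715% − 0.7828% = 8.2887% → 8.29%.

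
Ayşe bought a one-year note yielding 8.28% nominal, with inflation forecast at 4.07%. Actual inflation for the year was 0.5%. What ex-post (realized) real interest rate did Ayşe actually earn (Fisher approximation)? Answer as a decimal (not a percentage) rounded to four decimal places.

Ex-post: 8.28% − 0.5% = 7.780%
So the realized real rate is 0.0778.

0.0778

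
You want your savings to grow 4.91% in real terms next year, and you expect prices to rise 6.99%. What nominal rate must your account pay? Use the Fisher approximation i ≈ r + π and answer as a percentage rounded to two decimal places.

i ≈ r + π = 4.91% + 6.99% = 11.90%.

11.90%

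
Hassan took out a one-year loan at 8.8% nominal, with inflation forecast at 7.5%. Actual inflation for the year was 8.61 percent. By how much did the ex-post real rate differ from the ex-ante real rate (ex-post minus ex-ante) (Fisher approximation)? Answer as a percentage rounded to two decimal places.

-1.11%

Ex-ante: 8.8% − 7.5% = 1.300%
Ex-post: 8.8% − 8.61% = 0.190%
Difference (ex-post − ex-ante) = -1.1100% → -1.11%.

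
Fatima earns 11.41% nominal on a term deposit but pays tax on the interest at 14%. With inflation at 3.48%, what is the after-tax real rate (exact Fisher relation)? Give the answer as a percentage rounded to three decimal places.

After-tax nominal return = 11.41% × (1 − 0.14) = 9.8126%.
1 + r = 1.098126 / 1.03480 = 1.061196
After-tax real rate = 1.061196 − 1 → 6.120%.

6.120%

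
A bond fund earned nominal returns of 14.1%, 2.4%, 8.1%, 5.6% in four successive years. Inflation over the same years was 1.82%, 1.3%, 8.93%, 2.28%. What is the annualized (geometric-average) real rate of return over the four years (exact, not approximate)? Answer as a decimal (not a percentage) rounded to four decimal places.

0.0379

Nominal growth factor = 1.1410 × 1.0240 × 1.0810 × 1.0560 = 1.33375240
Price-level growth factor = 1.0182 × 1.0130 × 1.0893 × 1.0228 = 1.14916069
Real growth factor = 1.33375240 / 1.14916069 = 1.16063176
Annualized real rate = 1.16063176^(1/4) − 1 = 3.7943% → 0.0379.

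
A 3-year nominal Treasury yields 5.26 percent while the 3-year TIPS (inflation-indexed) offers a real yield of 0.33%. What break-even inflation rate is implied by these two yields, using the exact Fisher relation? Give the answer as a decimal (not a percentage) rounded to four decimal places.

(1 + π) = (1 + i)/(1 + r) = 1.05260 / 1.00330 = 1.049138
Break-even inflation = 1.049138 − 1 → 0.0491.

0.0491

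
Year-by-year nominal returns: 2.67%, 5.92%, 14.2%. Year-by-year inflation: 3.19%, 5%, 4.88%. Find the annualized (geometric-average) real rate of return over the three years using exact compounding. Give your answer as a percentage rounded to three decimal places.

Compound the nominal returns: 1.0267 × 1.0592 × 1.1420 = 1.241902891.
Compound inflation: 1.0319 × 1.0500 × 1.0488 = 1.136369556.
Deflate: 1.241902891 / 1.136369556 = 1.092868851.
Annualized real rate = 1.092868851^(1/3) − 1 = 3.00446% → 3.004%.

3.004%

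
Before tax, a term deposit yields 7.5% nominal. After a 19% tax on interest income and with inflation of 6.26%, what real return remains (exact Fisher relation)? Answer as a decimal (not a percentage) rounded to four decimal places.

-0.0017

After-tax nominal return = 7.5% × (1 − 0.19) = 6.0750%.
1 + r = 1.06075 / 1.06260 = 0.998259
After-tax real rate = 0.998259 − 1 → -0.0017.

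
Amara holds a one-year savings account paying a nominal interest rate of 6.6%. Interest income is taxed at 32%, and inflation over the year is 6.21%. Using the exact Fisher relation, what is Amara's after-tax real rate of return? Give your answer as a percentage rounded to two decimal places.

-1.62%

After-tax nominal return = 6.6% × (1 − 0.32) = 4.4880%.
1 + r = 1.04488 / 1.06210 = 0.983787
After-tax real rate = 0.983787 − 1 → -1.62%.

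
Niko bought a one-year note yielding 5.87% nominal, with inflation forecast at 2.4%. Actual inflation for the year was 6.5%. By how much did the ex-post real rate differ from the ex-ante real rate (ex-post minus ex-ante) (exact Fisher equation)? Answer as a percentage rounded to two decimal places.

-3.98%

Ex-ante: (1 + 0.0587)/(1 + 0.0240) − 1 = 3.3887%
Ex-post: (1 + 0.0587)/(1 + 0.0650) − 1 = -0.5915%
Difference (ex-post − ex-ante) = -3.9802% → -3.98%.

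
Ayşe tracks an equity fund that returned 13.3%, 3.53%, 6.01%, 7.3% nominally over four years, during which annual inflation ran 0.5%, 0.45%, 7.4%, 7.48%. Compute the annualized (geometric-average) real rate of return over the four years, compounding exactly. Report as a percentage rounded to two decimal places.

Compound the nominal returns: 1.1330 × 1.0353 × 1.0601 × 1.0730 = 1.33426680.
Compound inflation: 1.0050 × 1.0045 × 1.0740 × 1.0748 = 1.16532736.
Deflate: 1.33426680 / 1.16532736 = 1.14497166.
Annualized real rate = 1.14497166^(1/4) − 1 = 3.4424% → 3.44%.

3.44%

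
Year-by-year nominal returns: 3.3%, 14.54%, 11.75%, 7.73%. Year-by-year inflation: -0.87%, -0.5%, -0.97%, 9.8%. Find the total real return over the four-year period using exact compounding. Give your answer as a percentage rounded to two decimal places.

Compound the nominal returns: 1.0330 × 1.1454 × 1.1175 × 1.0773 = 1.424432.
Compound inflation: 0.9913 × 0.9950 × 0.9903 × 1.0980 = 1.072500.
Deflate: 1.424432 / 1.072500 = 1.328142.
Total real return = 1.328142 − 1 → 32.81%.

32.81%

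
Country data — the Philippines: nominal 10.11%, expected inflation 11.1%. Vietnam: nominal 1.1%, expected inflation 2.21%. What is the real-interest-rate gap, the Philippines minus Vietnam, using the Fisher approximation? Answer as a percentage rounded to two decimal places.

The Philippines: 10.11% − 11.1% = -0.990%
Vietnam: 1.1% − 2.21% = -1.110%
Differential = 0.120% → 0.12%.

0.12%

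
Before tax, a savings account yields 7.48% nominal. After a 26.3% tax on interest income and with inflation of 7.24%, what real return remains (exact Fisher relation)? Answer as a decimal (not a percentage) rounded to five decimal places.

-0.01611

After-tax nominal return = 7.48% × (1 − 0.263) = 5.51276%.
1 + r = 1.0551276 / 1.07240 = 0.983894
After-tax real rate = 0.983894 − 1 → -0.01611.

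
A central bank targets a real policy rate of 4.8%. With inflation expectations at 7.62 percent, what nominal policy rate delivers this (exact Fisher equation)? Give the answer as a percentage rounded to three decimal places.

(1 + i) = (1 + r)(1 + π) = 1.04800 × 1.07620 = 1.1278576
i = 1.1278576 − 1, so the required nominal rate is 12.786%.

12.786%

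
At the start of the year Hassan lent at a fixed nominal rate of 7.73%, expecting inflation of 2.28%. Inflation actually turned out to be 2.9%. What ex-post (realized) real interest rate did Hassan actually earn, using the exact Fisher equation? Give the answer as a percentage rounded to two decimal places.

4.69%

Ex-post: (1 + 0.0773)/(1 + 0.0290) − 1 = 4.6939%
So the realized real rate is 4.69%.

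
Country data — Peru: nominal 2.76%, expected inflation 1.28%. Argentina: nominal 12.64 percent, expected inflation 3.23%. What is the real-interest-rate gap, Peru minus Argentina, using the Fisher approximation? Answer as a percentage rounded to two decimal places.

Peru: 2.76% − 1.28% = 1.480%
Argentina: 12.64% − 3.23% = 9.410%
Differential = -7.930% → -7.93%.

-7.93%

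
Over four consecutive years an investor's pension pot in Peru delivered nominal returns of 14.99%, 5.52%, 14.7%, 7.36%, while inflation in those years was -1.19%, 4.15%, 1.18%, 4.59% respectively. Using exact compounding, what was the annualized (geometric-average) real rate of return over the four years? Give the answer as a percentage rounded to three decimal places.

8.228%

Compound the nominal returns: 1.1499 × 1.0552 × 1.1470 × 1.0736 = 1.49417263.
Compound inflation: 0.9881 × 1.0415 × 1.0118 × 1.0459 = 1.08904296.
Deflate: 1.49417263 / 1.08904296 = 1.37200523.
Annualized real rate = 1.37200523^(1/4) − 1 = 8.2278% → 8.228%.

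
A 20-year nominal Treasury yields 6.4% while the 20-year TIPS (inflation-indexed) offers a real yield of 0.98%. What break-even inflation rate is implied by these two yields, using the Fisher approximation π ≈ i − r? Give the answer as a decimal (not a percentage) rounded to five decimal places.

π ≈ i − r = 6.4% − 0.98% → 0.05420.

0.05420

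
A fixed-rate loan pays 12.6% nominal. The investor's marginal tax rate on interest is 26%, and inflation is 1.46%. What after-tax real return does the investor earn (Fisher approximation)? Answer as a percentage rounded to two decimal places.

7.86%

After-tax nominal return = 12.6% × (1 − 0.26) = 9.3240%.
r ≈ 9.3240% − 1.46% → 7.86%.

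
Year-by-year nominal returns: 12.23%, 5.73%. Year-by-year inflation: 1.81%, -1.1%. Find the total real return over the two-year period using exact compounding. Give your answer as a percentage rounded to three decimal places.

17.848%

Compound the nominal returns: 1.1223 × 1.0573 = 1.1866078.
Compound inflation: 1.0181 × 0.9890 = 1.0069009.
Deflate: 1.1866078 / 1.0069009 = 1.1784753.
Total real return = 1.1784753 − 1 → 17.848%.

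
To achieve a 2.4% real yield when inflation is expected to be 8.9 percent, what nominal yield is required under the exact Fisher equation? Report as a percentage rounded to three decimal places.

11.514%

(1 + i) = (1 + r)(1 + π) = 1.02400 × 1.08900 = 1.115136
i = 1.115136 − 1, so the required nominal rate is 11.514%.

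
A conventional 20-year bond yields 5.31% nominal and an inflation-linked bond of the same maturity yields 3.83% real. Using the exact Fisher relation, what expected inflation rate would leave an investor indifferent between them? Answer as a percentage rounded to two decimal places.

1.43%

(1 + π) = (1 + i)/(1 + r) = 1.05310 / 1.03830 = 1.014254
Break-even inflation = 1.014254 − 1 → 1.43%.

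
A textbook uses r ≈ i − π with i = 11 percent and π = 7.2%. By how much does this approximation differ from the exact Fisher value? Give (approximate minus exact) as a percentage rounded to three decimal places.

Approximate: r ≈ 11.000% − 7.200% = 3.8000%
Exact: (1 + 0.1100)/(1 + 0.0720) − 1 = 3.5448%
Error = 3.8000% − 3.5448% = 0.2552% → 0.255%.

0.255%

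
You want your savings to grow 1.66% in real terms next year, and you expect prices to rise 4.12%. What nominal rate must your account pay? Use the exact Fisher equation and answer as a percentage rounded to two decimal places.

5.85%

(1 + i) = (1 + r)(1 + π) = 1.01660 × 1.04120 = 1.05848392
i = 1.05848392 − 1, so the required nominal rate is 5.85%.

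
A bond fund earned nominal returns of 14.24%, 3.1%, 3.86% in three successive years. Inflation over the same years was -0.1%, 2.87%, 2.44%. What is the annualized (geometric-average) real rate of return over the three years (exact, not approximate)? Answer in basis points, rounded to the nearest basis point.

Compound the nominal returns: 1.1424 × 1.0310 × 1.0386 = 1.22327804.
Compound inflation: 0.9990 × 1.0287 × 1.0244 = 1.05274648.
Deflate: 1.22327804 / 1.05274648 = 1.16198730.
Annualized real rate = 1.16198730^(1/3) − 1 = 5.1317% → 513 basis points.

513 basis points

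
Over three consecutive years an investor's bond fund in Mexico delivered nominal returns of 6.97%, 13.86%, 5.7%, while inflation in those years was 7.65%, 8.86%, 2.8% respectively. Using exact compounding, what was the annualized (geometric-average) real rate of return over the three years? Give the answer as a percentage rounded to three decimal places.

2.238%

Compound the nominal returns: 1.0697 × 1.1386 × 1.0570 = 1.28738416.
Compound inflation: 1.0765 × 1.0886 × 1.0280 = 1.20469048.
Deflate: 1.28738416 / 1.20469048 = 1.06864309.
Annualized real rate = 1.06864309^(1/3) − 1 = 2.2377% → 2.238%.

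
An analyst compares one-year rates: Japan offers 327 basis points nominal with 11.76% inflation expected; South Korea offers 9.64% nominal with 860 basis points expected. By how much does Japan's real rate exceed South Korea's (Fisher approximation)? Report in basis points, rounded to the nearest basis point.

-953 basis points

Japan: 3.27% − 11.76% = -8.490%
South Korea: 9.64% − 8.6% = 1.040%
Differential = -9.530% → -953 basis points.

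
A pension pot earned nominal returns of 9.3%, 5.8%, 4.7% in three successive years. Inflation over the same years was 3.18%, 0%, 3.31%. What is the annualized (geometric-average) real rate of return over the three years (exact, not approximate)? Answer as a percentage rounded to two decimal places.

4.34%

Compound the nominal returns: 1.0930 × 1.0580 × 1.0470 = 1.21074452.
Compound inflation: 1.0318 × 1.0000 × 1.0331 = 1.06595258.
Deflate: 1.21074452 / 1.06595258 = 1.13583338.
Annualized real rate = 1.13583338^(1/3) − 1 = 4.3370% → 4.34%.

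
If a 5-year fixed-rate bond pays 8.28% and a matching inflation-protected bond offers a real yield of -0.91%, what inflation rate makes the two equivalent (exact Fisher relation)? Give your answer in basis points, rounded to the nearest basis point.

927 basis points

(1 + π) = (1 + i)/(1 + r) = 1.08280 / 0.99090 = 1.092744
Break-even inflation = 1.092744 − 1 → 927 basis points.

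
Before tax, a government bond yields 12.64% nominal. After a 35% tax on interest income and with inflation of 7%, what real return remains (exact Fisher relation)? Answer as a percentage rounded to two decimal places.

After-tax nominal return = 12.64% × (1 − 0.35) = 8.2160%.
1 + r = 1.08216 / 1.07000 = 1.011364
After-tax real rate = 1.011364 − 1 → 1.14%.

1.14%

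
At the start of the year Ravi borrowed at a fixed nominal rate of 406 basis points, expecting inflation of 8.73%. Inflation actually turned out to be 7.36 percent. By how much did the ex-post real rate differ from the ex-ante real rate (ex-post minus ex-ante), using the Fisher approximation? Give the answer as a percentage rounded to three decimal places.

1.370%

Ex-ante: 4.06% − 8.73% = -4.670%
Ex-post: 4.06% − 7.36% = -3.300%
Difference (ex-post − ex-ante) = 1.3700% → 1.370%.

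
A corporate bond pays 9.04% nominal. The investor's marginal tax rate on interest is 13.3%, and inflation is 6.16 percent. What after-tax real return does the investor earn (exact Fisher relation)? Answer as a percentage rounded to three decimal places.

After-tax nominal return = 9.04% × (1 − 0.133) = 7.83768%.
1 + r = 1.0783768 / 1.06160 = 1.015803
After-tax real rate = 1.015803 − 1 → 1.580%.

1.580%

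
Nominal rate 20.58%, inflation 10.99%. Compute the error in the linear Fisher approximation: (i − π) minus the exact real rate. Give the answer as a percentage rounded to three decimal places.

0.950%

Approximate: r ≈ 20.580% − 10.990% = 9.5900%
Exact: (1 + 0.2058)/(1 + 0.1099) − 1 = 8.6404%
Error = 9.5900% − 8.6404% = 0.9496% → 0.950%.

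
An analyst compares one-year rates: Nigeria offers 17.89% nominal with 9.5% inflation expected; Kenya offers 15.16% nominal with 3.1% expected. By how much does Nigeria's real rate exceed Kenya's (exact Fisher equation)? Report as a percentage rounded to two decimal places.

-4.04%

Nigeria: (1 + 0.1789)/(1 + 0.0950) − 1 = 7.6621%
Kenya: (1 + 0.1516)/(1 + 0.0310) − 1 = 11.6974%
Differential = 7.6621% − 11.6974% = -4.0353% → -4.04%.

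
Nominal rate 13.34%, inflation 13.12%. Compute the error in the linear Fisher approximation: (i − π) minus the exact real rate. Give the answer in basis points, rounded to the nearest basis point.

3 basis points

Approximate: r ≈ 13.340% − 13.120% = 0.2200%
Exact: (1 + 0.1334)/(1 + 0.1312) − 1 = 0.1945%
Error = 0.2200% − 0.1945% = 0.0255% → 3 basis points.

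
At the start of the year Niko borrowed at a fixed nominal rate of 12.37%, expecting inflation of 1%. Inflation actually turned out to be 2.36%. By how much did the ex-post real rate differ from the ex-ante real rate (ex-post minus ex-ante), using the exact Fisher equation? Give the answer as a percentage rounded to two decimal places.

-1.48%

Ex-ante: (1 + 0.1237)/(1 + 0.0100) − 1 = 11.2574%
Ex-post: (1 + 0.1237)/(1 + 0.0236) − 1 = 9.7792%
Difference (ex-post − ex-ante) = -1.4782% → -1.48%.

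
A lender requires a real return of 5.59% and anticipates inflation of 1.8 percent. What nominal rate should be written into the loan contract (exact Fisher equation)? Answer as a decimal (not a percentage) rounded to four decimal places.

(1 + i) = (1 + r)(1 + π) = 1.05590 × 1.01800 = 1.0749062
i = 1.0749062 − 1, so the required nominal rate is 0.0749.

0.0749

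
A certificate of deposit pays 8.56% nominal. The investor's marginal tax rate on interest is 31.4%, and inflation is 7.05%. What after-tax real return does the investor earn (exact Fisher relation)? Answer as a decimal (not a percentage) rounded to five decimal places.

-0.01100

After-tax nominal return = 8.56% × (1 − 0.314) = 5.87216%.
1 + r = 1.0587216 / 1.07050 = 0.988997
After-tax real rate = 0.988997 − 1 → -0.01100.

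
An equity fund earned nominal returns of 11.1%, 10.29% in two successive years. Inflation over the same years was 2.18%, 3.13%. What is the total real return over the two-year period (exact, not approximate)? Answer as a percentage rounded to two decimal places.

Nominal growth factor = 1.1110 × 1.1029 = 1.225322
Price-level growth factor = 1.0218 × 1.0313 = 1.053782
Real growth factor = 1.225322 / 1.053782 = 1.162785
Total real return = 1.162785 − 1 → 16.28%.

16.28%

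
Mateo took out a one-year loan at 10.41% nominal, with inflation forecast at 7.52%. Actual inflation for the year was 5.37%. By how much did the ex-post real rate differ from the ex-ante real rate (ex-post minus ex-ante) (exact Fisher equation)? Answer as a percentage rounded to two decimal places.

Ex-ante: (1 + 0.1041)/(1 + 0.0752) − 1 = 2.6879%
Ex-post: (1 + 0.1041)/(1 + 0.0537) − 1 = 4.7831%
Difference (ex-post − ex-ante) = 2.0953% → 2.10%.

2.10%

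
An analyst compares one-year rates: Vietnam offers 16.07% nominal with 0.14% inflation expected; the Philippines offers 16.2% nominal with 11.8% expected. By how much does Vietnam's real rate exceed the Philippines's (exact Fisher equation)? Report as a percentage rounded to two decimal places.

11.97%

Vietnam: (1 + 0.1607)/(1 + 0.0014) − 1 = 15.9077%
The Philippines: (1 + 0.1620)/(1 + 0.1180) − 1 = 3.9356%
Differential = 15.9077% − 3.9356% = 11.9721% → 11.97%.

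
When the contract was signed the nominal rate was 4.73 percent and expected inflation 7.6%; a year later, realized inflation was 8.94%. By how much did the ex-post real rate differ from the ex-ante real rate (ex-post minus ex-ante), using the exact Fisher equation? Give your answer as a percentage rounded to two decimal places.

Ex-ante: (1 + 0.0473)/(1 + 0.0760) − 1 = -2.6673%
Ex-post: (1 + 0.0473)/(1 + 0.0894) − 1 = -3.8645%
Difference (ex-post − ex-ante) = -1.1972% → -1.20%.

-1.20%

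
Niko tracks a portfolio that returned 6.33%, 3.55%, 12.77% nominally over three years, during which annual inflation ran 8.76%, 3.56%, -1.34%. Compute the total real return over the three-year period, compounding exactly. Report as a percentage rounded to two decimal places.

Nominal growth factor = 1.0633 × 1.0355 × 1.1277 = 1.241651
Price-level growth factor = 1.0876 × 1.0356 × 0.9866 = 1.111226
Real growth factor = 1.241651 / 1.111226 = 1.117370
Total real return = 1.117370 − 1 → 11.74%.

11.74%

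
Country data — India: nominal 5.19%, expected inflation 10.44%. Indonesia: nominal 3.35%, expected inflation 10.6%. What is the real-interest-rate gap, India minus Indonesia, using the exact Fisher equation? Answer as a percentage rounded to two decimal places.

1.80%

India: (1 + 0.0519)/(1 + 0.1044) − 1 = -4.7537%
Indonesia: (1 + 0.0335)/(1 + 0.1060) − 1 = -6.5552%
Differential = -4.7537% − (-6.5552%) = 1.8014% → 1.80%.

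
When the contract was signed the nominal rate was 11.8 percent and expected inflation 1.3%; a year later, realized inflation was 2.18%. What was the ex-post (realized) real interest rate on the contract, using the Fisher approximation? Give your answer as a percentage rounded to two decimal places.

9.62%

Ex-post: 11.8% − 2.18% = 9.620%
So the realized real rate is 9.62%.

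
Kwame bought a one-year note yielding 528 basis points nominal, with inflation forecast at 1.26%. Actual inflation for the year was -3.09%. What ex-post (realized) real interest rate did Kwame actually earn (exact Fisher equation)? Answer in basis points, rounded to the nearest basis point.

864 basis points

Ex-post: (1 + 0.0528)/(1 − 0.0309) − 1 = 8.6369%
So the realized real rate is 864 basis points.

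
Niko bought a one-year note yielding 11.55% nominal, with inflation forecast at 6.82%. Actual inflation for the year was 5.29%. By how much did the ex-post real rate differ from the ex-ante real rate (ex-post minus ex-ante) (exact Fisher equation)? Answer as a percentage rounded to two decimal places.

Ex-ante: (1 + 0.1155)/(1 + 0.0682) − 1 = 4.4280%
Ex-post: (1 + 0.1155)/(1 + 0.0529) − 1 = 5.9455%
Difference (ex-post − ex-ante) = 1.5175% → 1.52%.

1.52%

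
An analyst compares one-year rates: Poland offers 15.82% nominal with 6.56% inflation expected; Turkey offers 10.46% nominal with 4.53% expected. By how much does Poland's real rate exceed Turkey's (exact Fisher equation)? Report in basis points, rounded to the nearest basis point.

302 basis points

Poland: (1 + 0.1582)/(1 + 0.0656) − 1 = 8.6899%
Turkey: (1 + 0.1046)/(1 + 0.0453) − 1 = 5.6730%
Differential = 8.6899% − 5.6730% = 3.0169% → 302 basis points.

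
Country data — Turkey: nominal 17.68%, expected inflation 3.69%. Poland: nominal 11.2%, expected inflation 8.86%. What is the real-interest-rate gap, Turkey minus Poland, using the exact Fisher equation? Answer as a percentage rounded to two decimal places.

Turkey: (1 + 0.1768)/(1 + 0.0369) − 1 = 13.4921%
Poland: (1 + 0.1120)/(1 + 0.0886) − 1 = 2.1495%
Differential = 13.4921% − 2.1495% = 11.3426% → 11.34%.

11.34%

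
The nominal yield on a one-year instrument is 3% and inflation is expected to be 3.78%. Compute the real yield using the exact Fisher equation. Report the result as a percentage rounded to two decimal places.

-0.75%

By the Fisher identity, 1 + r = (1 + i)/(1 + π).
1 + r = 1.03000 / 1.03780 = 0.992484
r = 0.992484 − 1 = -0.7516%, i.e. -0.75%.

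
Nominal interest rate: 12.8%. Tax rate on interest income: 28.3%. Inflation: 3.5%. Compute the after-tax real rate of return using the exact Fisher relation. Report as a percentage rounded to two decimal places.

After-tax nominal return = 12.8% × (1 − 0.283) = 9.1776%.
1 + r = 1.091776 / 1.03500 = 1.054856
After-tax real rate = 1.054856 − 1 → 5.49%.

5.49%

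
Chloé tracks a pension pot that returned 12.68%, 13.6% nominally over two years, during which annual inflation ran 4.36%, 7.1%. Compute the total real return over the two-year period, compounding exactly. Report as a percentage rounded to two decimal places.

Nominal growth factor = 1.1268 × 1.1360 = 1.280045
Price-level growth factor = 1.0436 × 1.0710 = 1.117696
Real growth factor = 1.280045 / 1.117696 = 1.145254
Total real return = 1.145254 − 1 → 14.53%.

14.53%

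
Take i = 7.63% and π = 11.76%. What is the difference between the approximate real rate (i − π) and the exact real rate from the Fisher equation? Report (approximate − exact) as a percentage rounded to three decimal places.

-0.435%

Approximate: r ≈ 7.630% − 11.760% = -4.1300%
Exact: (1 + 0.0763)/(1 + 0.1176) − 1 = -3.6954%
Error = -4.1300% − (-3.6954%) = -0.4346% → -0.435%.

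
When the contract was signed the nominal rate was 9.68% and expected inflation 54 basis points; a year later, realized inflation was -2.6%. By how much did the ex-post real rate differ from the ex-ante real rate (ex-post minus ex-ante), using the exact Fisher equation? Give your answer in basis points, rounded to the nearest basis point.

352 basis points

Ex-ante: (1 + 0.0968)/(1 + 0.0054) − 1 = 9.0909%
Ex-post: (1 + 0.0968)/(1 − 0.0260) − 1 = 12.6078%
Difference (ex-post − ex-ante) = 3.5169% → 352 basis points.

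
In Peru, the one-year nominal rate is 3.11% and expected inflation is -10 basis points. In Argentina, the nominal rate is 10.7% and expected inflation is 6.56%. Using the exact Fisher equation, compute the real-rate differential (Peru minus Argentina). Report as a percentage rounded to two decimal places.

Peru: (1 + 0.0311)/(1 − 0.0010) − 1 = 3.2132%
Argentina: (1 + 0.1070)/(1 + 0.0656) − 1 = 3.8851%
Differential = 3.2132% − 3.8851% = -0.6719% → -0.67%.

-0.67%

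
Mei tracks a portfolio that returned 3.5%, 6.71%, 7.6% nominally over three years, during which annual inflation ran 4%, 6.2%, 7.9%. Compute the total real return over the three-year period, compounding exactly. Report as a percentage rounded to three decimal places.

-0.281%

Compound the nominal returns: 1.0350 × 1.0671 × 1.0760 = 1.188387.
Compound inflation: 1.0400 × 1.0620 × 1.0790 = 1.191734.
Deflate: 1.188387 / 1.191734 = 0.997191.
Total real return = 0.997191 − 1 → -0.281%.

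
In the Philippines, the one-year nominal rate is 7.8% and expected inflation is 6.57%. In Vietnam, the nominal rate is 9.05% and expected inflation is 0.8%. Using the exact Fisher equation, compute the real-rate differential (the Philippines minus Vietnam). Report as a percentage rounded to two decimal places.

-7.03%

The Philippines: (1 + 0.0780)/(1 + 0.0657) − 1 = 1.1542%
Vietnam: (1 + 0.0905)/(1 + 0.0080) − 1 = 8.1845%
Differential = 1.1542% − 8.1845% = -7.0304% → -7.03%.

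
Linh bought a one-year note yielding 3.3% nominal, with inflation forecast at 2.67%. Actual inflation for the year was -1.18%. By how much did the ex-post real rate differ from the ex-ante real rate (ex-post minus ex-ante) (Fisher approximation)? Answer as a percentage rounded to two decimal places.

3.85%

Ex-ante: 3.3% − 2.67% = 0.630%
Ex-post: 3.3% − (-1.18%) = 4.480%
Difference (ex-post − ex-ante) = 3.8500% → 3.85%.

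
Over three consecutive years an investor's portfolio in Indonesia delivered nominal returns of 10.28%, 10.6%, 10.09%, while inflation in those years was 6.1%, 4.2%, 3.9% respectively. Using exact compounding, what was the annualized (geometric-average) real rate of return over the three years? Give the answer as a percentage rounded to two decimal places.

Compound the nominal returns: 1.1028 × 1.1060 × 1.1009 = 1.34276421.
Compound inflation: 1.0610 × 1.0420 × 1.0390 = 1.14867892.
Deflate: 1.34276421 / 1.14867892 = 1.16896392.
Annualized real rate = 1.16896392^(1/3) − 1 = 5.3417% → 5.34%.

5.34%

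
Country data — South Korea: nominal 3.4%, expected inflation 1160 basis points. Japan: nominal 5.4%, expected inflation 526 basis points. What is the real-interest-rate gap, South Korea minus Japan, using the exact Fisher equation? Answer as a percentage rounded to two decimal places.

-7.48%

South Korea: (1 + 0.0340)/(1 + 0.1160) − 1 = -7.3477%
Japan: (1 + 0.0540)/(1 + 0.0526) − 1 = 0.1330%
Differential = -7.3477% − 0.1330% = -7.4807% → -7.48%.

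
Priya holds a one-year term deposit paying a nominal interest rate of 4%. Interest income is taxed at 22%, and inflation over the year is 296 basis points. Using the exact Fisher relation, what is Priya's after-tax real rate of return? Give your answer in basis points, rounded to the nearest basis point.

16 basis points

After-tax nominal return = 4% × (1 − 0.22) = 3.1200%.
1 + r = 1.03120 / 1.02960 = 1.001554
After-tax real rate = 1.001554 − 1 → 16 basis points.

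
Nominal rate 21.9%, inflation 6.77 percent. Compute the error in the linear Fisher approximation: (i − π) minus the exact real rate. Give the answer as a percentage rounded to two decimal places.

Approximate: r ≈ 21.900% − 6.770% = 15.1300%
Exact: (1 + 0.2190)/(1 + 0.0677) − 1 = 14.1706%
Error = 15.1300% − 14.1706% = 0.9594% → 0.96%.

0.96%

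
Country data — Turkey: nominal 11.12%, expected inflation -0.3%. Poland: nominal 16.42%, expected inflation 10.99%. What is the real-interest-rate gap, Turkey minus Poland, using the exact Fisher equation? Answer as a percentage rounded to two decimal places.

6.56%

Turkey: (1 + 0.1112)/(1 − 0.0030) − 1 = 11.4544%
Poland: (1 + 0.1642)/(1 + 0.1099) − 1 = 4.8923%
Differential = 11.4544% − 4.8923% = 6.5620% → 6.56%.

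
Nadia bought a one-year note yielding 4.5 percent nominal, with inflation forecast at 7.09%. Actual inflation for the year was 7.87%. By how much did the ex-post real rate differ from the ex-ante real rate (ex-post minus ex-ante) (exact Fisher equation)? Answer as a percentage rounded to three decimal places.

Ex-ante: (1 + 0.0450)/(1 + 0.0709) − 1 = -2.4185%
Ex-post: (1 + 0.0450)/(1 + 0.0787) − 1 = -3.1241%
Difference (ex-post − ex-ante) = -0.7056% → -0.706%.

-0.706%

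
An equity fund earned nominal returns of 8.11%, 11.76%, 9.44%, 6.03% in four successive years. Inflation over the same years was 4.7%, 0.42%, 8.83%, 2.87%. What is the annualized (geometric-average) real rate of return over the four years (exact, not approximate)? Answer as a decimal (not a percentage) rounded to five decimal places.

0.04469

Compound the nominal returns: 1.0811 × 1.1176 × 1.0944 × 1.0603 = 1.40202935.
Compound inflation: 1.0470 × 1.0042 × 1.0883 × 1.0287 = 1.17707536.
Deflate: 1.40202935 / 1.17707536 = 1.19111265.
Annualized real rate = 1.19111265^(1/4) − 1 = 4.4692% → 0.04469.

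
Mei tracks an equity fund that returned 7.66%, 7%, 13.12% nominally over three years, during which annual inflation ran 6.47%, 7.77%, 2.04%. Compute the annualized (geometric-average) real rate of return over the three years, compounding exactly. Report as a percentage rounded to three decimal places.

Compound the nominal returns: 1.0766 × 1.0700 × 1.1312 = 1.30309941.
Compound inflation: 1.0647 × 1.0777 × 1.0204 = 1.17083470.
Deflate: 1.30309941 / 1.17083470 = 1.11296617.
Annualized real rate = 1.11296617^(1/3) − 1 = 3.6320% → 3.632%.

3.632%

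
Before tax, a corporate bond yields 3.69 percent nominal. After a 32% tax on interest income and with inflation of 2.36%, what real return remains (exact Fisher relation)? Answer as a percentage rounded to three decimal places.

0.146%

After-tax nominal return = 3.69% × (1 − 0.32) = 2.5092%.
1 + r = 1.025092 / 1.02360 = 1.001458
After-tax real rate = 1.001458 − 1 → 0.146%.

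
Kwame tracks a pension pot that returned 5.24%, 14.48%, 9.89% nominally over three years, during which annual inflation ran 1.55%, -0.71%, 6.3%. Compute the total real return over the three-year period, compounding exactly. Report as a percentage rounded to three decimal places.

Nominal growth factor = 1.0524 × 1.1448 × 1.0989 = 1.323941
Price-level growth factor = 1.0155 × 0.9929 × 1.0630 = 1.071812
Real growth factor = 1.323941 / 1.071812 = 1.235236
Total real return = 1.235236 − 1 → 23.524%.

23.524%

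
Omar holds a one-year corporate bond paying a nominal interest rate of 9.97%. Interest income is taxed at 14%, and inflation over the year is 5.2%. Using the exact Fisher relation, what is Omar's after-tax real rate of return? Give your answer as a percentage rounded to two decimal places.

After-tax nominal return = 9.97% × (1 − 0.14) = 8.5742%.
1 + r = 1.085742 / 1.05200 = 1.032074
After-tax real rate = 1.032074 − 1 → 3.21%.

3.21%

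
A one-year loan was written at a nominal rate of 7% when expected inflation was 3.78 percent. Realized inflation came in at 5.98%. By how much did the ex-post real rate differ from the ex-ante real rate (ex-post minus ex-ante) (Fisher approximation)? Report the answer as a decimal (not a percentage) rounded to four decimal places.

Ex-ante: 7% − 3.78% = 3.220%
Ex-post: 7% − 5.98% = 1.020%
Difference (ex-post − ex-ante) = -2.2000% → -0.0220.

-0.0220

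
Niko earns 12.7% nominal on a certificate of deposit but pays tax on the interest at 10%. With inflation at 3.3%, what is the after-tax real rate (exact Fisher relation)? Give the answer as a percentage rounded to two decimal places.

7.87%

After-tax nominal return = 12.7% × (1 − 0.1) = 11.4300%.
1 + r = 1.11430 / 1.03300 = 1.078703
After-tax real rate = 1.078703 − 1 → 7.87%.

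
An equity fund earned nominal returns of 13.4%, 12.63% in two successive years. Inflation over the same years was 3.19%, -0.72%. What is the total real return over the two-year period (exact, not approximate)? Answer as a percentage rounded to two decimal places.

Nominal growth factor = 1.1340 × 1.1263 = 1.277224
Price-level growth factor = 1.0319 × 0.9928 = 1.024470
Real growth factor = 1.277224 / 1.024470 = 1.246717
Total real return = 1.246717 − 1 → 24.67%.

24.67%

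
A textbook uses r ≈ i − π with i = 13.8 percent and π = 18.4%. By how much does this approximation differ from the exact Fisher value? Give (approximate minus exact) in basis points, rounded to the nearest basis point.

-71 basis points

Approximate: r ≈ 13.800% − 18.400% = -4.6000%
Exact: (1 + 0.1380)/(1 + 0.1840) − 1 = -3.8851%
Error = -4.6000% − (-3.8851%) = -0.7149% → -71 basis points.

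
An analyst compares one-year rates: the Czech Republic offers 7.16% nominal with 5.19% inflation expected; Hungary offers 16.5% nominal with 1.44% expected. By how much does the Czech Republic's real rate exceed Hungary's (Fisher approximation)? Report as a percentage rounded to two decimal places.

-13.09%

The Czech Republic: 7.16% − 5.19% = 1.970%
Hungary: 16.5% − 1.44% = 15.060%
Differential = -13.090% → -13.09%.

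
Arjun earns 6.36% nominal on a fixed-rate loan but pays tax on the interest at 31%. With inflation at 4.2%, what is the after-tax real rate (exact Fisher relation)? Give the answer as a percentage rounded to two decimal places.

0.18%

After-tax nominal return = 6.36% × (1 − 0.31) = 4.3884%.
1 + r = 1.043884 / 1.04200 = 1.001808
After-tax real rate = 1.001808 − 1 → 0.18%.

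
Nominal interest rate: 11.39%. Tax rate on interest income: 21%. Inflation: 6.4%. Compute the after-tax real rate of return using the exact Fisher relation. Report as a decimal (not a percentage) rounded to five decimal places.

0.02442

After-tax nominal return = 11.39% × (1 − 0.21) = 8.9981%.
1 + r = 1.089981 / 1.06400 = 1.024418
After-tax real rate = 1.024418 − 1 → 0.02442.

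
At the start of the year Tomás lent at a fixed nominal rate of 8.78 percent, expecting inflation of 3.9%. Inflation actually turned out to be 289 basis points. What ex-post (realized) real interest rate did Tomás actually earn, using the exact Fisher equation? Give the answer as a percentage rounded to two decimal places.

Ex-post: (1 + 0.0878)/(1 + 0.0289) − 1 = 5.7246%
So the realized real rate is 5.72%.

5.72%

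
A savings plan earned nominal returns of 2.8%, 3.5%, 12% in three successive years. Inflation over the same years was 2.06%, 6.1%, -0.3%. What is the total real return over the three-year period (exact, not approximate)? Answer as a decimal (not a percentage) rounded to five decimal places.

0.10379

Compound the nominal returns: 1.0280 × 1.0350 × 1.1200 = 1.191658.
Compound inflation: 1.0206 × 1.0610 × 0.9970 = 1.079608.
Deflate: 1.191658 / 1.079608 = 1.103787.
Total real return = 1.103787 − 1 → 0.10379.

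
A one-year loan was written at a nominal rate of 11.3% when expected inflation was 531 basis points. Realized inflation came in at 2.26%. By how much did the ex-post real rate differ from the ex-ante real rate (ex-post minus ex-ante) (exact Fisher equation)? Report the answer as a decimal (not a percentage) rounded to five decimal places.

0.03152

Ex-ante: (1 + 0.1130)/(1 + 0.0531) − 1 = 5.6880%
Ex-post: (1 + 0.1130)/(1 + 0.0226) − 1 = 8.8402%
Difference (ex-post − ex-ante) = 3.1522% → 0.03152.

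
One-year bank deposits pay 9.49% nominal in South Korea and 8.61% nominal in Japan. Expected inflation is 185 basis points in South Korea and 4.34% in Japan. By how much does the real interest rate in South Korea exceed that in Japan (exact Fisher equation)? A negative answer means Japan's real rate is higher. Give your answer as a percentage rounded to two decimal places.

South Korea: (1 + 0.0949)/(1 + 0.0185) − 1 = 7.5012%
Japan: (1 + 0.0861)/(1 + 0.0434) − 1 = 4.0924%
Differential = 7.5012% − 4.0924% = 3.4088% → 3.41%.

3.41%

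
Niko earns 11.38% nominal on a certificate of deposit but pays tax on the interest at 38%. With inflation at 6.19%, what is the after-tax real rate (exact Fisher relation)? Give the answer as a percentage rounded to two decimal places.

0.82%

After-tax nominal return = 11.38% × (1 − 0.38) = 7.0556%.
1 + r = 1.070556 / 1.06190 = 1.008151
After-tax real rate = 1.008151 − 1 → 0.82%.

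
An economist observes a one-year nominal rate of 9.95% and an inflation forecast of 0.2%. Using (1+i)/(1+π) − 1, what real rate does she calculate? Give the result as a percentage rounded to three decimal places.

9.731%

1 + r = 1.09950 / 1.00200 = 1.0973054
r = 1.0973054 − 1 = 9.73054%, i.e. 9.731%.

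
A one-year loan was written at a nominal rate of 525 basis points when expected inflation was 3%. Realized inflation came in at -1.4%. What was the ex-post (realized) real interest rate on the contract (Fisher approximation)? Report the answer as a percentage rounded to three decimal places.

Ex-post: 5.25% − (-1.4%) = 6.650%
So the realized real rate is 6.650%.

6.650%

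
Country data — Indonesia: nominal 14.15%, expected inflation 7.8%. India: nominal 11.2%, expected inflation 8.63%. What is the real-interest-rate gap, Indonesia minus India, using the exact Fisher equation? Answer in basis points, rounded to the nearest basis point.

Indonesia: (1 + 0.1415)/(1 + 0.0780) − 1 = 5.8905%
India: (1 + 0.1120)/(1 + 0.0863) − 1 = 2.3658%
Differential = 5.8905% − 2.3658% = 3.5247% → 352 basis points.

352 basis points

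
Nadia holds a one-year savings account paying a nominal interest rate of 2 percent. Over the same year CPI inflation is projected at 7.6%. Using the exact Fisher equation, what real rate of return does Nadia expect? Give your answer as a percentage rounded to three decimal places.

By the Fisher equation, 1 + r = (1 + i)/(1 + π).
1 + r = 1.02000 / 1.07600 = 0.9479554
r = 0.9479554 − 1 = -5.20446%, i.e. -5.204%.

-5.204%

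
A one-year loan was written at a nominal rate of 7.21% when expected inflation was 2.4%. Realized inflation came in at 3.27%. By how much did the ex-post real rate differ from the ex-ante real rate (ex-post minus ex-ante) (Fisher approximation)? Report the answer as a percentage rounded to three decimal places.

-0.870%

Ex-ante: 7.21% − 2.4% = 4.810%
Ex-post: 7.21% − 3.27% = 3.940%
Difference (ex-post − ex-ante) = -0.8700% → -0.870%.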